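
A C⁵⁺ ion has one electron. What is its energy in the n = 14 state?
-2.499006 eV

For hydrogen-like ions, the energy levels scale with Z²:
E_n = -13.6057 Z² / n² eV

For C⁵⁺ (Z = 6) at n = 14:
E_14 = -13.6057 × 6² / 14²
E_14 = -13.6057 × 36 / 196
E_14 = -489.8052 / 196
E_14 = -2.499006 eV

The energy is 36 times more negative than hydrogen at the same n due to the stronger nuclear charge.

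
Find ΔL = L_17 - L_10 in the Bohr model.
7.38e-34 J·s (or 7ℏ)

In the Bohr model, L_n = nℏ where ℏ = 1.0546e-34 J·s.

L_17 = 17ℏ = 1.7928e-33 J·s
L_10 = 10ℏ = 1.0546e-33 J·s

ΔL = L_17 - L_10 = (17 - 10)ℏ = 7ℏ
ΔL = 7 × 1.0546e-34 J·s = 7.38e-34 J·s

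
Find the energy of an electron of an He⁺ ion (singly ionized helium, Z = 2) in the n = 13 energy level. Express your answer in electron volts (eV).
-0.322 eV

The energy levels of a hydrogen-like atom are given by:
E_n = -13.6057 Z² / n² eV  (with Z = 2 for He⁺)

For n = 13:
E_13 = -13.6057 × 2² / 13²
E_13 = -13.6057 × 4 / 169
E_13 = -0.322 eV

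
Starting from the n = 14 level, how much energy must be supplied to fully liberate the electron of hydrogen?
0.0694 eV

The ionization energy is the energy needed to remove the electron completely (n → ∞).

For hydrogen, E_n = -13.6057 eV / n².

At n = 14: E_14 = -13.6057 / 14² = -0.0694168 eV
At n = ∞: E_∞ = 0 eV

Ionization energy = E_∞ - E_14 = 0 - (-0.0694168) = 0.0694168 eV
Ionization energy ≈ 0.0694 eV

This is also called the binding energy of the electron in state n = 14.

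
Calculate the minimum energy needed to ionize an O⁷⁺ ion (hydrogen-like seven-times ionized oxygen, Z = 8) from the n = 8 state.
13.606 eV

The ionization energy is the energy needed to remove the electron completely (n → ∞).

For a hydrogen-like ion with Z = 8, E_n = -13.6057 Z² / n² eV.

At n = 8: E_8 = -13.6057 × 8² / 8² = -13.605700 eV
At n = ∞: E_∞ = 0 eV

Ionization energy = E_∞ - E_8 = 0 - (-13.605700) = 13.605700 eV
Ionization energy ≈ 13.606 eV

This is also called the binding energy of the electron in state n = 8.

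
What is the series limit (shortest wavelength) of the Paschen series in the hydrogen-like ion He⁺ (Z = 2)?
205.0347 nm

The series limit corresponds to the transition from n = ∞ to n = 3.
This is the highest energy (shortest wavelength) transition in the Paschen series.

E_∞ = 0 eV
E_3 = -13.6057 × 2² / 3² = -6.04697778 eV

Energy at series limit:
ΔE = E_∞ - E_3 = 0 - (-6.04697778) = 6.04697778 eV
λ = hc/E = 1239.84 eV·nm / 6.04697778 eV = 205.0347 nm

This energy equals the ionization energy from the n = 3 state of He⁺.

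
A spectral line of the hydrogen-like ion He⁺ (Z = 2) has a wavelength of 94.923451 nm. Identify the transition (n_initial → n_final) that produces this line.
n = 10 → n = 2

First, find the photon energy from the wavelength (hc = 1239.84 eV·nm):
E = hc/λ = 1239.84 eV·nm / 94.923451 nm = 13.061472 eV

The energy levels of He⁺ satisfy E_n = -13.6057 × 2² / n² eV, so an emission n_i → n_f releases
ΔE = 13.6057 × 2² × (1/n_f² − 1/n_i²) eV.

Setting ΔE equal to the photon energy:
1/n_f² − 1/n_i² = 13.061472 / (13.6057 × 2²) = 0.24000000

Since 1/n_i² must be positive, we need 1/n_f² > 0.24000000, i.e. n_f ≤ 2. For each allowed n_f, solve n_i = (1/n_f² − 0.24000000)^(−1/2) and check whether it is a whole number:
  n_f = 1: 1/n_i² = 1.00000000 − 0.24000000 = 0.76000000 → n_i = 1.147  (not an integer) ✗
  n_f = 2: 1/n_i² = 0.25000000 − 0.24000000 = 0.01000000 → n_i = 10.000  → integer, n_i = 10 ✓

Only n_f = 2 gives an integer upper level, n_i = 10.

The transition is from n = 10 to n = 2 (emission).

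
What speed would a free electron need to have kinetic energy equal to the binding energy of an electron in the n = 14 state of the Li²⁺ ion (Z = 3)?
4.688e+05 m/s (or 0.156372% of c)

The binding energy at n = 14 for Li²⁺ is:
E_14 = -13.6057 × 3²/14² = -0.62475153 eV
|E_14| = 0.62475153 eV

Convert to Joules:
KE = 0.62475153 eV × (1.602177 × 10⁻¹⁹ J/eV) = 1.00096e-19 J

Using KE = ½mv²:
v = √(2·KE/m_e)
v = √(2 × 1.00096e-19 J / 9.10938 × 10⁻³¹ kg)
v = 4.688e+05 m/s

This is approximately 0.156372% the speed of light.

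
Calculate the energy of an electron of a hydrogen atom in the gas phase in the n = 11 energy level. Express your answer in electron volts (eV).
-0.112 eV

The energy levels of a hydrogen-like atom are given by:
E_n = -13.6057 eV / n²

For n = 11:
E_11 = -13.6057 eV / 11²
E_11 = -13.6057 eV / 121
E_11 = -0.112 eV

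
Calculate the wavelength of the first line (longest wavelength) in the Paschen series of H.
1874.6026 nm

The longest wavelength corresponds to the smallest energy transition in the series.
The Paschen series has all transitions ending at n_f = 3.

For H, the first line (α-line) is the jump from n = 4 to n = 3:
E_4 = -13.6057 / 4² = -0.8503562500 eV
E_3 = -13.6057 / 3² = -1.5117444444 eV
ΔE = E_4 - E_3 = 0.6613881944 eV

λ = hc/E = 1239.84 eV·nm / 0.6613881944 eV
λ = 1874.6026 nm

This is the α-line of the Paschen series in H.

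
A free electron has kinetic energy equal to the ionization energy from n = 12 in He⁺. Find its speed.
3.6462e+05 m/s (or 0.12% of c)

The binding energy at n = 12 for He⁺ is:
E_12 = -13.6057 × 2²/12² = -0.37793611 eV
|E_12| = 0.37793611 eV

Convert to Joules:
KE = 0.37793611 eV × (1.602177 × 10⁻¹⁹ J/eV) = 6.055205e-20 J

Using KE = ½mv²:
v = √(2·KE/m_e)
v = √(2 × 6.055205e-20 J / 9.10938 × 10⁻³¹ kg)
v = 3.6462e+05 m/s

This is approximately 0.12% the speed of light.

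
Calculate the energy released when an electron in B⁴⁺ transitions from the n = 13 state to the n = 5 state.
11.59 eV

The energy levels are E_n = -13.6057 Z² eV / n².

Energy at n = 13: E_13 = -13.6057 × 5² / 13² = -2.01268 eV
Energy at n = 5: E_5 = -13.6057 × 5² / 5² = -13.60570 eV

For emission (electron falling to lower state), the photon energy is:
E_photon = E_13 - E_5 = |-2.01268 - (-13.60570)|
E_photon = 11.59 eV

This energy is carried away by the emitted photon.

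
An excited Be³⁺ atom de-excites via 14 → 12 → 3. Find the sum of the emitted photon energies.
23.077 eV

The energy levels of Be³⁺ are E_n = -13.6057 × 4² / n² eV.

First transition (14 → 12):
ΔE₁ = |E_12 - E_14|
ΔE₁ = |-1.511744444 - (-1.110669388)| = 0.401075 eV

Second transition (12 → 3):
ΔE₂ = |E_3 - E_12|
ΔE₂ = |-24.187911111 - (-1.511744444)| = 22.676167 eV

Total energy released:
E_total = ΔE₁ + ΔE₂ = 0.401075 + 22.676167 = 23.077 eV

Note: This equals the direct transition 14 → 3: 23.077 eV ✓
Energy is conserved regardless of the path taken.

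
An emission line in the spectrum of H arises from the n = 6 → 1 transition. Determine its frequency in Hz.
3.19846e+15 Hz

First, find the transition energy:
E_6 = -13.6057 / 6² = -0.3779361 eV
E_1 = -13.6057 / 1² = -13.6057000 eV
|ΔE| = |E_1 - E_6| = 13.2277639 eV

Convert to Joules: E = 13.2277639 eV × (1.602177 × 10⁻¹⁹ J/eV) = 2.1193219e-18 J

Using E = hf:
f = E/h = 2.1193219e-18 J / (6.62607 × 10⁻³⁴ J·s)
f = 3.19846e+15 Hz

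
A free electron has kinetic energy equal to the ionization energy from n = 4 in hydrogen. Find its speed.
5.46923e+05 m/s (or 0.1824% of c)

The binding energy at n = 4 for hydrogen is:
E_4 = -13.6057/4² = -0.850356250 eV
|E_4| = 0.850356250 eV

Convert to Joules:
KE = 0.850356250 eV × (1.602177 × 10⁻¹⁹ J/eV) = 1.3624212e-19 J

Using KE = ½mv²:
v = √(2·KE/m_e)
v = √(2 × 1.3624212e-19 J / 9.10938 × 10⁻³¹ kg)
v = 5.46923e+05 m/s

This is approximately 0.1824% the speed of light.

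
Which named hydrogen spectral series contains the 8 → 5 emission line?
Pfund series

The spectral series in hydrogen are named based on the final (lower) energy level:
- Lyman series: n_final = 1 (ultraviolet)
- Balmer series: n_final = 2 (visible/near-UV)
- Paschen series: n_final = 3 (infrared)
- Brackett series: n_final = 4 (infrared)
- Pfund series: n_final = 5 (far infrared)

Since this transition ends at n = 5, it belongs to the Pfund series.

For reference, this 8 → 5 line has photon energy
ΔE = 13.6057 eV × (1/5² - 1/8²) = 0.33163893750 eV,
corresponding to wavelength λ = hc/ΔE = 1239.84 eV·nm / 0.33163893750 eV = 3738.52362 nm in the far infrared region.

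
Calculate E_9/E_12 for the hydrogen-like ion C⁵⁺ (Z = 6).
1.777778

Using E_n = -13.6057 Z² / n² eV with Z = 6:

E_9 = -13.6057 × 6² / 9² = -489.8052 / 81 = -6.046977777778 eV
E_12 = -13.6057 × 6² / 12² = -489.8052 / 144 = -3.401425000000 eV

The ratio is:
E_9/E_12 = (-6.046977777778) / (-3.401425000000)
E_9/E_12 = (-489.8052/81) / (-489.8052/144)
E_9/E_12 = 144/81
E_9/E_12 = 1.777778
(Note: the Z² factors cancel in the ratio.)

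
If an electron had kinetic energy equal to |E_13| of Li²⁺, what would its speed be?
5.0485e+05 m/s (or 0.168401% of c)

The binding energy at n = 13 for Li²⁺ is:
E_13 = -13.6057 × 3²/13² = -0.72456391 eV
|E_13| = 0.72456391 eV

Convert to Joules:
KE = 0.72456391 eV × (1.602177 × 10⁻¹⁹ J/eV) = 1.160880e-19 J

Using KE = ½mv²:
v = √(2·KE/m_e)
v = √(2 × 1.160880e-19 J / 9.10938 × 10⁻³¹ kg)
v = 5.0485e+05 m/s

This is approximately 0.168401% the speed of light.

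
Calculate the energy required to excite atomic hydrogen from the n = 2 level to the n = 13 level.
3.321 eV

The energy levels of a hydrogen-like atom are E_n = -13.6057 eV / n².

Energy at n = 2: E_2 = -13.6057 / 2² = -3.401425 eV
Energy at n = 13: E_13 = -13.6057 / 13² = -0.080507 eV

The excitation energy is the difference:
ΔE = E_13 - E_2
ΔE = -0.080507 - (-3.401425)
ΔE = 3.321 eV

Since this is positive, energy must be absorbed (photon absorption).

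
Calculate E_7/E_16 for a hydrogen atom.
5.224490

Using E_n = -13.6057 Z² / n² eV with Z = 1:

E_7 = -13.6057 / 7² = -13.6057 / 49 = -0.277667346939 eV
E_16 = -13.6057 / 16² = -13.6057 / 256 = -0.053147265625 eV

The ratio is:
E_7/E_16 = (-0.277667346939) / (-0.053147265625)
E_7/E_16 = (-13.6057/49) / (-13.6057/256)
E_7/E_16 = 256/49
E_7/E_16 = 5.224490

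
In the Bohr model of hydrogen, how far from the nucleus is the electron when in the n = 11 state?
6.4030 nm (or 64.0304 Å)

The Bohr radius formula is:
r_n = n² a₀ / Z

where a₀ = 0.0529177 nm is the Bohr radius.

For H (Z = 1) at n = 11:
r_11 = 11² × 0.0529177 nm / 1
r_11 = 121 × 0.0529177 nm / 1
r_11 = 6.40304 nm / 1
r_11 = 6.4030 nm

The electron orbits at approximately 6.4030 nm from the nucleus.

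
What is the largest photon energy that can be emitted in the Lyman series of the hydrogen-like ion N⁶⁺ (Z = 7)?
666.68 eV

The series limit corresponds to the transition from n = ∞ to n = 1.
This is the highest energy (shortest wavelength) transition in the Lyman series.

E_∞ = 0 eV
E_1 = -13.6057 × 7² / 1² = -666.68 eV

Energy at series limit:
ΔE = E_∞ - E_1 = 0 - (-666.68) = 666.68 eV

This energy equals the ionization energy from the n = 1 state of N⁶⁺.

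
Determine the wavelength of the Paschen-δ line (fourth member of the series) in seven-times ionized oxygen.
15.70 nm

The lines of a series are numbered from the longest wavelength (smallest ΔE) outward; the fourth line is the transition from n = n_f + 4 to n_f.
The Paschen series has all transitions ending at n_f = 3.

For O⁷⁺ (Z = 8), the fourth line (δ-line) is the jump from n = 7 to n = 3:
E_7 = -13.6057 × 8² / 7² = -17.7707 eV
E_3 = -13.6057 × 8² / 3² = -96.7516 eV
ΔE = E_7 - E_3 = 78.9809 eV

λ = hc/E = 1239.84 eV·nm / 78.9809 eV
λ = 15.70 nm

This is the δ-line of the Paschen series in O⁷⁺.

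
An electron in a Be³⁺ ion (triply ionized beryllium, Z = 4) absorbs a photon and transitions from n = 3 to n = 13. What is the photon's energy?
22.90 eV

The energy levels of a hydrogen-like atom are E_n = -13.6057 Z² eV / n².

Energy at n = 3: E_3 = -13.6057 × 4² / 3² = -24.18791 eV
Energy at n = 13: E_13 = -13.6057 × 4² / 13² = -1.28811 eV

The excitation energy is the difference:
ΔE = E_13 - E_3
ΔE = -1.28811 - (-24.18791)
ΔE = 22.90 eV

Since this is positive, energy must be absorbed (photon absorption).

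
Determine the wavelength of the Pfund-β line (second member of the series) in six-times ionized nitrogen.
94.92 nm

The lines of a series are numbered from the longest wavelength (smallest ΔE) outward; the second line is the transition from n = n_f + 2 to n_f.
The Pfund series has all transitions ending at n_f = 5.

For N⁶⁺ (Z = 7), the second line (β-line) is the jump from n = 7 to n = 5:
E_7 = -13.6057 × 7² / 7² = -13.6057 eV
E_5 = -13.6057 × 7² / 5² = -26.6672 eV
ΔE = E_7 - E_5 = 13.0615 eV

λ = hc/E = 1239.84 eV·nm / 13.0615 eV
λ = 94.92 nm

This is the β-line of the Pfund series in N⁶⁺.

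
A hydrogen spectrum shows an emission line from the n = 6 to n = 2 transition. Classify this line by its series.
Balmer series

The spectral series in hydrogen are named based on the final (lower) energy level:
- Lyman series: n_final = 1 (ultraviolet)
- Balmer series: n_final = 2 (visible/near-UV)
- Paschen series: n_final = 3 (infrared)
- Brackett series: n_final = 4 (infrared)
- Pfund series: n_final = 5 (far infrared)

Since this transition ends at n = 2, it belongs to the Balmer series.

For reference, this 6 → 2 line has photon energy
ΔE = 13.6057 eV × (1/2² - 1/6²) = 3.023488889 eV,
corresponding to wavelength λ = hc/ΔE = 1239.84 eV·nm / 3.023488889 eV = 410.06931 nm in the visible/near-UV region.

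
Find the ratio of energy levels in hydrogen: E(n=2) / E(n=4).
4.0000

Using E_n = -13.6057 Z² / n² eV with Z = 1:

E_2 = -13.6057 / 2² = -13.6057 / 4 = -3.4014250000 eV
E_4 = -13.6057 / 4² = -13.6057 / 16 = -0.8503562500 eV

The ratio is:
E_2/E_4 = (-3.4014250000) / (-0.8503562500)
E_2/E_4 = (-13.6057/4) / (-13.6057/16)
E_2/E_4 = 16/4
E_2/E_4 = 4.0000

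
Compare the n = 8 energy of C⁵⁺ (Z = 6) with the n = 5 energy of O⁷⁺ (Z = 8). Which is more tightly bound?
O⁷⁺ at n = 5 (E = -34.831 eV)

Using E_n = -13.6057 Z² / n² eV:

C⁵⁺ (Z = 6) at n = 8:
E = -13.6057 × 6² / 8² = -13.6057 × 36 / 64 = -7.653206 eV

O⁷⁺ (Z = 8) at n = 5:
E = -13.6057 × 8² / 5² = -13.6057 × 64 / 25 = -34.830592 eV

Since -34.830592 eV < -7.653206 eV,
O⁷⁺ at n = 5 is more tightly bound (requires more energy to ionize).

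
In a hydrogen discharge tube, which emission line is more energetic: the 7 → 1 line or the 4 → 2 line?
7 → 1

Calculate the energy for each transition:

Transition 7 → 1:
ΔE₁ = |E_1 - E_7| = |-13.6057/1² - (-13.6057/7²)|
ΔE₁ = |-13.605700000000 - (-0.277667346939)| = 13.328032653 eV

Transition 4 → 2:
ΔE₂ = |E_2 - E_4| = |-13.6057/2² - (-13.6057/4²)|
ΔE₂ = |-3.401425000000 - (-0.850356250000)| = 2.551068750 eV

Since 13.328032653 eV > 2.551068750 eV, the transition 7 → 1 emits the more energetic photon.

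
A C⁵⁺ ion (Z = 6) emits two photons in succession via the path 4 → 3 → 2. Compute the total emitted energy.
91.83848 eV

The energy levels of C⁵⁺ are E_n = -13.6057 × 6² / n² eV.

First transition (4 → 3):
ΔE₁ = |E_3 - E_4|
ΔE₁ = |-54.42280000000 - (-30.61282500000)| = 23.80997500 eV

Second transition (3 → 2):
ΔE₂ = |E_2 - E_3|
ΔE₂ = |-122.45130000000 - (-54.42280000000)| = 68.02850000 eV

Total energy released:
E_total = ΔE₁ + ΔE₂ = 23.80997500 + 68.02850000 = 91.83848 eV

Note: This equals the direct transition 4 → 2: 91.83848 eV ✓
Energy is conserved regardless of the path taken.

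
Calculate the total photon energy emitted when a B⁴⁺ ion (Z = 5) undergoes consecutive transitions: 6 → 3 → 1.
330.69 eV

The energy levels of B⁴⁺ are E_n = -13.6057 × 5² / n² eV.

First transition (6 → 3):
ΔE₁ = |E_3 - E_6|
ΔE₁ = |-37.79361111 - (-9.44840278)| = 28.34521 eV

Second transition (3 → 1):
ΔE₂ = |E_1 - E_3|
ΔE₂ = |-340.14250000 - (-37.79361111)| = 302.34889 eV

Total energy released:
E_total = ΔE₁ + ΔE₂ = 28.34521 + 302.34889 = 330.69 eV

Note: This equals the direct transition 6 → 1: 330.69 eV ✓
Energy is conserved regardless of the path taken.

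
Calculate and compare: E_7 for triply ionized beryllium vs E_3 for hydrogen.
Be³⁺ at n = 7 (E = -4.44268 eV)

Using E_n = -13.6057 Z² / n² eV:

Be³⁺ (Z = 4) at n = 7:
E = -13.6057 × 4² / 7² = -13.6057 × 16 / 49 = -4.44267755 eV

H (Z = 1) at n = 3:
E = -13.6057 × 1² / 3² = -13.6057 × 1 / 9 = -1.51174444 eV

Since -4.44267755 eV < -1.51174444 eV,
Be³⁺ at n = 7 is more tightly bound (requires more energy to ionize).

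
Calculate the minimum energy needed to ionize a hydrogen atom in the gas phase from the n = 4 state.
0.85036 eV

The ionization energy is the energy needed to remove the electron completely (n → ∞).

For hydrogen, E_n = -13.6057 eV / n².

At n = 4: E_4 = -13.6057 / 4² = -0.85035625 eV
At n = ∞: E_∞ = 0 eV

Ionization energy = E_∞ - E_4 = 0 - (-0.85035625) = 0.85035625 eV
Ionization energy ≈ 0.85036 eV

This is also called the binding energy of the electron in state n = 4.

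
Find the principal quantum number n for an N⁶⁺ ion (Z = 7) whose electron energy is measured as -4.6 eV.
n = 12

The exact energy levels follow E_n = -13.6057 Z² / n² eV with Z = 7.

The measured value (-4.6 eV) is reported to only 2 significant figures, so we must test candidate n values and see which one matches to that precision.

Candidate energies:
  n = 10:  E = -13.6057 × 7² / 10² = -6.66679 eV
  n = 11:  E = -13.6057 × 7² / 11² = -5.50975 eV
  n = 12:  E = -13.6057 × 7² / 12² = -4.62972 eV  ← matches
  n = 13:  E = -13.6057 × 7² / 13² = -3.94485 eV
  n = 14:  E = -13.6057 × 7² / 14² = -3.40143 eV

Checking against the measurement of -4.6 eV (2 sig figs), only n = 12 agrees:
E_12 = -4.62972 eV, which rounds to -4.6 eV ✓

Therefore n = 12.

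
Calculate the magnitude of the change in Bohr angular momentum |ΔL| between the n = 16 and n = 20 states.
4.21829e-34 J·s (or 4ℏ)

In the Bohr model, L_n = nℏ where ℏ = 1.0545718e-34 J·s.

L_20 = 20ℏ = 2.1091436e-33 J·s
L_16 = 16ℏ = 1.6873149e-33 J·s

ΔL = L_20 - L_16 = (20 - 16)ℏ = 4ℏ
ΔL = 4 × 1.0545718e-34 J·s = 4.21829e-34 J·s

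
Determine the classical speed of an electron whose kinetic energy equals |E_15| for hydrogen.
1.4585e+05 m/s (or 0.04865% of c)

The binding energy at n = 15 for hydrogen is:
E_15 = -13.6057/15² = -0.060469778 eV
|E_15| = 0.060469778 eV

Convert to Joules:
KE = 0.060469778 eV × (1.602177 × 10⁻¹⁹ J/eV) = 9.688329e-21 J

Using KE = ½mv²:
v = √(2·KE/m_e)
v = √(2 × 9.688329e-21 J / 9.10938 × 10⁻³¹ kg)
v = 1.4585e+05 m/s

This is approximately 0.04865% the speed of light.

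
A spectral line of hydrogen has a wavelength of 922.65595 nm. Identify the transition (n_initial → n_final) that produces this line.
n = 9 → n = 3

First, find the photon energy from the wavelength (hc = 1239.84 eV·nm):
E = hc/λ = 1239.84 eV·nm / 922.65595 nm = 1.3437728 eV

The energy levels of hydrogen satisfy E_n = -13.6057 / n² eV, so an emission n_i → n_f releases
ΔE = 13.6057 × (1/n_f² − 1/n_i²) eV.

Setting ΔE equal to the photon energy:
1/n_f² − 1/n_i² = 1.3437728 / 13.6057 = 0.098765429

Since 1/n_i² must be positive, we need 1/n_f² > 0.098765429, i.e. n_f ≤ 3. For each allowed n_f, solve n_i = (1/n_f² − 0.098765429)^(−1/2) and check whether it is a whole number:
  n_f = 1: 1/n_i² = 1.000000000 − 0.098765429 = 0.901234571 → n_i = 1.053  (not an integer) ✗
  n_f = 2: 1/n_i² = 0.250000000 − 0.098765429 = 0.151234571 → n_i = 2.571  (not an integer) ✗
  n_f = 3: 1/n_i² = 0.111111111 − 0.098765429 = 0.012345682 → n_i = 9.000  → integer, n_i = 9 ✓

Only n_f = 3 gives an integer upper level, n_i = 9.

The transition is from n = 9 to n = 3 (emission).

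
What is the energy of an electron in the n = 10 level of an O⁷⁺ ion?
-8.70765 eV

For hydrogen-like ions, the energy levels scale with Z²:
E_n = -13.6057 Z² / n² eV

For O⁷⁺ (Z = 8) at n = 10:
E_10 = -13.6057 × 8² / 10²
E_10 = -13.6057 × 64 / 100
E_10 = -870.7648 / 100
E_10 = -8.70765 eV

The energy is 64 times more negative than hydrogen at the same n due to the stronger nuclear charge.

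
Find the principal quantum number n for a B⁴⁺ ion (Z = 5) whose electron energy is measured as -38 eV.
n = 3

The exact energy levels follow E_n = -13.6057 Z² / n² eV with Z = 5.

The measured value (-38 eV) is reported to only 2 significant figures, so we must test candidate n values and see which one matches to that precision.

Candidate energies:
  n = 1:  E = -13.6057 × 5² / 1² = -340.14250 eV
  n = 2:  E = -13.6057 × 5² / 2² = -85.03563 eV
  n = 3:  E = -13.6057 × 5² / 3² = -37.79361 eV  ← matches
  n = 4:  E = -13.6057 × 5² / 4² = -21.25891 eV
  n = 5:  E = -13.6057 × 5² / 5² = -13.60570 eV

Checking against the measurement of -38 eV (2 sig figs), only n = 3 agrees:
E_3 = -37.79361 eV, which rounds to -38 eV ✓

Therefore n = 3.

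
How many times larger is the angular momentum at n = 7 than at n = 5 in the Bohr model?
1.40

In the Bohr model, L_n = nℏ, so the ratio is purely the ratio of quantum numbers:

L_7/L_5 = 7ℏ / 5ℏ = 7/5 = 1.40

The angular momentum scales linearly with n.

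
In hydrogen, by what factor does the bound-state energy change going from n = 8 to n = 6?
1.78

Using E_n = -13.6057 Z² / n² eV with Z = 1:

E_6 = -13.6057 / 6² = -13.6057 / 36 = -0.37793611 eV
E_8 = -13.6057 / 8² = -13.6057 / 64 = -0.21258906 eV

The ratio is:
E_6/E_8 = (-0.37793611) / (-0.21258906)
E_6/E_8 = (-13.6057/36) / (-13.6057/64)
E_6/E_8 = 64/36
E_6/E_8 = 1.78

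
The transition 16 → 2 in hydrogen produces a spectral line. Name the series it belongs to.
Balmer series

The spectral series in hydrogen are named based on the final (lower) energy level:
- Lyman series: n_final = 1 (ultraviolet)
- Balmer series: n_final = 2 (visible/near-UV)
- Paschen series: n_final = 3 (infrared)
- Brackett series: n_final = 4 (infrared)
- Pfund series: n_final = 5 (far infrared)

Since this transition ends at n = 2, it belongs to the Balmer series.

For reference, this 16 → 2 line has photon energy
ΔE = 13.6057 eV × (1/2² - 1/16²) = 3.3482777 eV,
corresponding to wavelength λ = hc/ΔE = 1239.84 eV·nm / 3.3482777 eV = 370.292 nm in the visible/near-UV region.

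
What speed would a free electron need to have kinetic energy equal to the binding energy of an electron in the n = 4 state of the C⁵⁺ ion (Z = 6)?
3.282e+06 m/s (or 1.095% of c)

The binding energy at n = 4 for C⁵⁺ is:
E_4 = -13.6057 × 6²/4² = -30.61283 eV
|E_4| = 30.61283 eV

Convert to Joules:
KE = 30.61283 eV × (1.602177 × 10⁻¹⁹ J/eV) = 4.90472e-18 J

Using KE = ½mv²:
v = √(2·KE/m_e)
v = √(2 × 4.90472e-18 J / 9.10938 × 10⁻³¹ kg)
v = 3.282e+06 m/s

This is approximately 1.095% the speed of light.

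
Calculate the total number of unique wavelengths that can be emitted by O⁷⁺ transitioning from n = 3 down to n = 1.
3

The electron can occupy levels n = 1, 2, ..., 3 during de-excitation — that is m = 3 - 1 + 1 = 3 distinct levels.

The number of distinct spectral lines equals the number of ways to choose 2 of these m levels (each pair gives one possible emission transition):

Number of lines = m(m-1)/2 = 3×2/2 = 3

These correspond to all possible transitions between the 3 levels:
3 → 2, 3 → 1, 2 → 1

Each transition produces a photon with a unique energy (and thus wavelength). This count does not depend on Z.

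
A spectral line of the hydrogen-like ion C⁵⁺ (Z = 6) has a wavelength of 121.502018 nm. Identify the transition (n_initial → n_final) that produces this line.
n = 12 → n = 6

First, find the photon energy from the wavelength (hc = 1239.84 eV·nm):
E = hc/λ = 1239.84 eV·nm / 121.502018 nm = 10.204275 eV

The energy levels of C⁵⁺ satisfy E_n = -13.6057 × 6² / n² eV, so an emission n_i → n_f releases
ΔE = 13.6057 × 6² × (1/n_f² − 1/n_i²) eV.

Setting ΔE equal to the photon energy:
1/n_f² − 1/n_i² = 10.204275 / (13.6057 × 6²) = 0.020833333

Since 1/n_i² must be positive, we need 1/n_f² > 0.020833333, i.e. n_f ≤ 6. For each allowed n_f, solve n_i = (1/n_f² − 0.020833333)^(−1/2) and check whether it is a whole number:
  n_f = 1: 1/n_i² = 1.000000000 − 0.020833333 = 0.979166667 → n_i = 1.011  (not an integer) ✗
  n_f = 2: 1/n_i² = 0.250000000 − 0.020833333 = 0.229166667 → n_i = 2.089  (not an integer) ✗
  n_f = 3: 1/n_i² = 0.111111111 − 0.020833333 = 0.090277778 → n_i = 3.328  (not an integer) ✗
  n_f = 4: 1/n_i² = 0.062500000 − 0.020833333 = 0.041666667 → n_i = 4.899  (not an integer) ✗
  n_f = 5: 1/n_i² = 0.040000000 − 0.020833333 = 0.019166667 → n_i = 7.223  (not an integer) ✗
  n_f = 6: 1/n_i² = 0.027777778 − 0.020833333 = 0.006944445 → n_i = 12.000  → integer, n_i = 12 ✓

Only n_f = 6 gives an integer upper level, n_i = 12.

The transition is from n = 12 to n = 6 (emission).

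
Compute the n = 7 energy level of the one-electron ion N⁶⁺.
-13.61 eV

For hydrogen-like ions, the energy levels scale with Z²:
E_n = -13.6057 Z² / n² eV

For N⁶⁺ (Z = 7) at n = 7:
E_7 = -13.6057 × 7² / 7²
E_7 = -13.6057 × 49 / 49
E_7 = -666.6793 / 49
E_7 = -13.61 eV

The energy is 49 times more negative than hydrogen at the same n due to the stronger nuclear charge.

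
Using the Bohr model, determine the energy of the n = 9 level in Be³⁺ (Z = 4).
-2.68755 eV

For hydrogen-like ions, the energy levels scale with Z²:
E_n = -13.6057 Z² / n² eV

For Be³⁺ (Z = 4) at n = 9:
E_9 = -13.6057 × 4² / 9²
E_9 = -13.6057 × 16 / 81
E_9 = -217.6912 / 81
E_9 = -2.68755 eV

The energy is 16 times more negative than hydrogen at the same n due to the stronger nuclear charge.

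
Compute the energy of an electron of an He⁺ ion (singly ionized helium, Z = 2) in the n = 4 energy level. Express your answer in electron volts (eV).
-3.401 eV

The energy levels of a hydrogen-like atom are given by:
E_n = -13.6057 Z² / n² eV  (with Z = 2 for He⁺)

For n = 4:
E_4 = -13.6057 × 2² / 4²
E_4 = -13.6057 × 4 / 16
E_4 = -3.401 eV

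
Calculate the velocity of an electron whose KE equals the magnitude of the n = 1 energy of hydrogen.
2.1877e+06 m/s (or 0.729736% of c)

The binding energy at n = 1 for hydrogen is:
E_1 = -13.6057/1² = -13.60570000 eV
|E_1| = 13.60570000 eV

Convert to Joules:
KE = 13.60570000 eV × (1.602177 × 10⁻¹⁹ J/eV) = 2.179874e-18 J

Using KE = ½mv²:
v = √(2·KE/m_e)
v = √(2 × 2.179874e-18 J / 9.10938 × 10⁻³¹ kg)
v = 2.1877e+06 m/s

This is approximately 0.729736% the speed of light.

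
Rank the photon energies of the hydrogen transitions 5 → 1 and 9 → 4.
5 → 1

Calculate the energy for each transition:

Transition 5 → 1:
ΔE₁ = |E_1 - E_5| = |-13.6057/1² - (-13.6057/5²)|
ΔE₁ = |-13.6057000000 - (-0.5442280000)| = 13.0614720 eV

Transition 9 → 4:
ΔE₂ = |E_4 - E_9| = |-13.6057/4² - (-13.6057/9²)|
ΔE₂ = |-0.8503562500 - (-0.1679716049)| = 0.6823846 eV

Since 13.0614720 eV > 0.6823846 eV, the transition 5 → 1 emits the more energetic photon.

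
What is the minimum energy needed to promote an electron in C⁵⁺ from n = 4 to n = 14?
28.113819 eV

The energy levels of a hydrogen-like atom are E_n = -13.6057 Z² eV / n².

Energy at n = 4: E_4 = -13.6057 × 6² / 4² = -30.612825000 eV
Energy at n = 14: E_14 = -13.6057 × 6² / 14² = -2.499006122 eV

The excitation energy is the difference:
ΔE = E_14 - E_4
ΔE = -2.499006122 - (-30.612825000)
ΔE = 28.113819 eV

Since this is positive, energy must be absorbed (photon absorption).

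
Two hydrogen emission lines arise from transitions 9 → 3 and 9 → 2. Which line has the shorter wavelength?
9 → 2

Calculate the energy for each transition:

Transition 9 → 3:
ΔE₁ = |E_3 - E_9| = |-13.6057/3² - (-13.6057/9²)|
ΔE₁ = |-1.5117444444 - (-0.1679716049)| = 1.3437728 eV

Transition 9 → 2:
ΔE₂ = |E_2 - E_9| = |-13.6057/2² - (-13.6057/9²)|
ΔE₂ = |-3.4014250000 - (-0.1679716049)| = 3.2334534 eV

Since 3.2334534 eV > 1.3437728 eV, the transition 9 → 2 emits the more energetic photon.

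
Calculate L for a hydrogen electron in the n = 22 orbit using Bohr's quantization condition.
2.320e-33 J·s (or 22ℏ)

In the Bohr model, angular momentum is quantized:
L = nℏ

where ℏ = h/(2π) = 1.05457e-34 J·s

For n = 22:
L = 22 × 1.05457e-34 J·s
L = 2.320e-33 J·s

This can also be written as L = 22ℏ.
The angular momentum is an integer multiple of the reduced Planck constant.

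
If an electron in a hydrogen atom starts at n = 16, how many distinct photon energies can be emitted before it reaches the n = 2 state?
105

The electron can occupy levels n = 2, 3, ..., 16 during de-excitation — that is m = 16 - 2 + 1 = 15 distinct levels.

The number of distinct spectral lines equals the number of ways to choose 2 of these m levels (each pair gives one possible emission transition):

Number of lines = m(m-1)/2 = 15×14/2 = 105

These correspond to all possible transitions between the 15 levels:
16 → 15, 16 → 14, 16 → 13, 16 → 12, 16 → 11, 16 → 10, 16 → 9, 16 → 8...

Each transition produces a photon with a unique energy (and thus wavelength). This count does not depend on Z.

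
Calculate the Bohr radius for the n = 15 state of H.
11.906487 nm (or 119.064872 Å)

The Bohr radius formula is:
r_n = n² a₀ / Z

where a₀ = 0.052917721 nm is the Bohr radius.

For H (Z = 1) at n = 15:
r_15 = 15² × 0.052917721 nm / 1
r_15 = 225 × 0.052917721 nm / 1
r_15 = 11.9064872 nm / 1
r_15 = 11.906487 nm

The electron orbits at approximately 11.906487 nm from the nucleus.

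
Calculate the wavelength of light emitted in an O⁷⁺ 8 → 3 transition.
14.911611 nm

First, find the transition energy using E_n = -13.6057 Z² / n² eV:
E_8 = -13.6057 × 8² / 8² = -13.60570000 eV
E_3 = -13.6057 × 8² / 3² = -96.75164444 eV

Photon energy: |ΔE| = |E_3 - E_8| = 83.14594444 eV

Convert to wavelength using E = hc/λ with hc = 1239.84 eV·nm:
λ = hc/E = 1239.84 eV·nm / 83.14594444 eV
λ = 14.911611 nm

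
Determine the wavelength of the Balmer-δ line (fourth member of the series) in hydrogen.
410.06931 nm

The lines of a series are numbered from the longest wavelength (smallest ΔE) outward; the fourth line is the transition from n = n_f + 4 to n_f.
The Balmer series has all transitions ending at n_f = 2.

For H, the fourth line (δ-line) is the jump from n = 6 to n = 2:
E_6 = -13.6057 / 6² = -0.377936111 eV
E_2 = -13.6057 / 2² = -3.401425000 eV
ΔE = E_6 - E_2 = 3.023488889 eV

λ = hc/E = 1239.84 eV·nm / 3.023488889 eV
λ = 410.06931 nm

This is the δ-line of the Balmer series in H.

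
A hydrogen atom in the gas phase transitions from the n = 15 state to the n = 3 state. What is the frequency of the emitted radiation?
3.5092e+14 Hz

First, find the transition energy:
E_15 = -13.6057 / 15² = -0.0604698 eV
E_3 = -13.6057 / 3² = -1.5117444 eV
|ΔE| = |E_3 - E_15| = 1.4512746 eV

Convert to Joules: E = 1.4512746 eV × (1.602177 × 10⁻¹⁹ J/eV) = 2.325199e-19 J

Using E = hf:
f = E/h = 2.325199e-19 J / (6.62607 × 10⁻³⁴ J·s)
f = 3.5092e+14 Hz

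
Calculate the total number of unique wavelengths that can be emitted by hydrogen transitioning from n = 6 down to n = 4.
3

The electron can occupy levels n = 4, 5, ..., 6 during de-excitation — that is m = 6 - 4 + 1 = 3 distinct levels.

The number of distinct spectral lines equals the number of ways to choose 2 of these m levels (each pair gives one possible emission transition):

Number of lines = m(m-1)/2 = 3×2/2 = 3

These correspond to all possible transitions between the 3 levels:
6 → 5, 6 → 4, 5 → 4

Each transition produces a photon with a unique energy (and thus wavelength). This count does not depend on Z.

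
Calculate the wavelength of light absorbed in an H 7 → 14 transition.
5953.59886 nm

First, find the transition energy using E_n = -13.6057 / n² eV:
E_7 = -13.6057 / 7² = -0.27766734694 eV
E_14 = -13.6057 / 14² = -0.06941683673 eV

Photon energy: |ΔE| = |E_14 - E_7| = 0.20825051021 eV

Convert to wavelength using E = hc/λ with hc = 1239.84 eV·nm:
λ = hc/E = 1239.84 eV·nm / 0.20825051021 eV
λ = 5953.59886 nm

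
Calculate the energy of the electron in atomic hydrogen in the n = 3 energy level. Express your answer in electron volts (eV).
-1.51 eV

The energy levels of a hydrogen-like atom are given by:
E_n = -13.6057 eV / n²

For n = 3:
E_3 = -13.6057 eV / 3²
E_3 = -13.6057 eV / 9
E_3 = -1.51 eV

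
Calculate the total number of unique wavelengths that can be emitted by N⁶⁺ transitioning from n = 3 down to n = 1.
3

The electron can occupy levels n = 1, 2, ..., 3 during de-excitation — that is m = 3 - 1 + 1 = 3 distinct levels.

The number of distinct spectral lines equals the number of ways to choose 2 of these m levels (each pair gives one possible emission transition):

Number of lines = m(m-1)/2 = 3×2/2 = 3

These correspond to all possible transitions between the 3 levels:
3 → 2, 3 → 1, 2 → 1

Each transition produces a photon with a unique energy (and thus wavelength). This count does not depend on Z.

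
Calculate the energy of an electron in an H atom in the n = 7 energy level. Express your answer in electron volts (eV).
-0.2777 eV

The energy levels of a hydrogen-like atom are given by:
E_n = -13.6057 eV / n²

For n = 7:
E_7 = -13.6057 eV / 7²
E_7 = -13.6057 eV / 49
E_7 = -0.2777 eV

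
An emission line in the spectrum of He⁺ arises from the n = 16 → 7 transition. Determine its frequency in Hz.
2.17e+14 Hz

First, find the transition energy:
E_16 = -13.6057 × 2² / 16² = -0.212589 eV
E_7 = -13.6057 × 2² / 7² = -1.110669 eV
|ΔE| = |E_7 - E_16| = 0.898080 eV

Convert to Joules: E = 0.898080 eV × (1.602177 × 10⁻¹⁹ J/eV) = 1.4389e-19 J

Using E = hf:
f = E/h = 1.4389e-19 J / (6.62607 × 10⁻³⁴ J·s)
f = 2.17e+14 Hz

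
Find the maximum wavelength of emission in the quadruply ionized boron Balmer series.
26.2444 nm

The longest wavelength corresponds to the smallest energy transition in the series.
The Balmer series has all transitions ending at n_f = 2.

For B⁴⁺ (Z = 5), the first line (α-line) is the jump from n = 3 to n = 2:
E_3 = -13.6057 × 5² / 3² = -37.793611 eV
E_2 = -13.6057 × 5² / 2² = -85.035625 eV
ΔE = E_3 - E_2 = 47.242014 eV

λ = hc/E = 1239.84 eV·nm / 47.242014 eV
λ = 26.2444 nm

This is the α-line of the Balmer series in B⁴⁺.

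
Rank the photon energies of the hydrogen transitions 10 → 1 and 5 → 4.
10 → 1

Calculate the energy for each transition:

Transition 10 → 1:
ΔE₁ = |E_1 - E_10| = |-13.6057/1² - (-13.6057/10²)|
ΔE₁ = |-13.60570000 - (-0.13605700)| = 13.46964 eV

Transition 5 → 4:
ΔE₂ = |E_4 - E_5| = |-13.6057/4² - (-13.6057/5²)|
ΔE₂ = |-0.85035625 - (-0.54422800)| = 0.30613 eV

Since 13.46964 eV > 0.30613 eV, the transition 10 → 1 emits the more energetic photon.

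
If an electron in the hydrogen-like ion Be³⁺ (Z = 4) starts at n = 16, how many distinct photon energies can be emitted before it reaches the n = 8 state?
36

The electron can occupy levels n = 8, 9, ..., 16 during de-excitation — that is m = 16 - 8 + 1 = 9 distinct levels.

The number of distinct spectral lines equals the number of ways to choose 2 of these m levels (each pair gives one possible emission transition):

Number of lines = m(m-1)/2 = 9×8/2 = 36

These correspond to all possible transitions between the 9 levels:
16 → 15, 16 → 14, 16 → 13, 16 → 12, 16 → 11, 16 → 10, 16 → 9, 16 → 8...

Each transition produces a photon with a unique energy (and thus wavelength). This count does not depend on Z.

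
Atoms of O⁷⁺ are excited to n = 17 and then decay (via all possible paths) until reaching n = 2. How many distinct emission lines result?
120

The electron can occupy levels n = 2, 3, ..., 17 during de-excitation — that is m = 17 - 2 + 1 = 16 distinct levels.

The number of distinct spectral lines equals the number of ways to choose 2 of these m levels (each pair gives one possible emission transition):

Number of lines = m(m-1)/2 = 16×15/2 = 120

These correspond to all possible transitions between the 16 levels:
17 → 16, 17 → 15, 17 → 14, 17 → 13, 17 → 12, 17 → 11, 17 → 10, 17 → 9...

Each transition produces a photon with a unique energy (and thus wavelength). This count does not depend on Z.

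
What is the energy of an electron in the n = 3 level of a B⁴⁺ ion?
-37.794 eV

For hydrogen-like ions, the energy levels scale with Z²:
E_n = -13.6057 Z² / n² eV

For B⁴⁺ (Z = 5) at n = 3:
E_3 = -13.6057 × 5² / 3²
E_3 = -13.6057 × 25 / 9
E_3 = -340.1425 / 9
E_3 = -37.794 eV

The energy is 25 times more negative than hydrogen at the same n due to the stronger nuclear charge.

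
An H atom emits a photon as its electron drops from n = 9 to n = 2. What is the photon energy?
3.233 eV

The energy levels are E_n = -13.6057 eV / n².

Energy at n = 9: E_9 = -13.6057 / 9² = -0.167972 eV
Energy at n = 2: E_2 = -13.6057 / 2² = -3.401425 eV

For emission (electron falling to lower state), the photon energy is:
E_photon = E_9 - E_2 = |-0.167972 - (-3.401425)|
E_photon = 3.233 eV

This energy is carried away by the emitted photon.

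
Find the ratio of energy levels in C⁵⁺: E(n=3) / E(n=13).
18.77778

Using E_n = -13.6057 Z² / n² eV with Z = 6:

E_3 = -13.6057 × 6² / 3² = -489.8052 / 9 = -54.42280000000 eV
E_13 = -13.6057 × 6² / 13² = -489.8052 / 169 = -2.89825562130 eV

The ratio is:
E_3/E_13 = (-54.42280000000) / (-2.89825562130)
E_3/E_13 = (-489.8052/9) / (-489.8052/169)
E_3/E_13 = 169/9
E_3/E_13 = 18.77778
(Note: the Z² factors cancel in the ratio.)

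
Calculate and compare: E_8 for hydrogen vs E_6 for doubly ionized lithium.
Li²⁺ at n = 6 (E = -3.401 eV)

Using E_n = -13.6057 Z² / n² eV:

H (Z = 1) at n = 8:
E = -13.6057 × 1² / 8² = -13.6057 × 1 / 64 = -0.212589 eV

Li²⁺ (Z = 3) at n = 6:
E = -13.6057 × 3² / 6² = -13.6057 × 9 / 36 = -3.401425 eV

Since -3.401425 eV < -0.212589 eV,
Li²⁺ at n = 6 is more tightly bound (requires more energy to ionize).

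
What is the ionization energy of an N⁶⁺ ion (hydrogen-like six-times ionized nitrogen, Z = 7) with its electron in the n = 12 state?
4.630 eV

The ionization energy is the energy needed to remove the electron completely (n → ∞).

For a hydrogen-like ion with Z = 7, E_n = -13.6057 Z² / n² eV.

At n = 12: E_12 = -13.6057 × 7² / 12² = -4.629717 eV
At n = ∞: E_∞ = 0 eV

Ionization energy = E_∞ - E_12 = 0 - (-4.629717) = 4.629717 eV
Ionization energy ≈ 4.630 eV

This is also called the binding energy of the electron in state n = 12.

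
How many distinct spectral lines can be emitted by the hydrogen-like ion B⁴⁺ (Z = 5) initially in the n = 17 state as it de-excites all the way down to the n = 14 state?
6

The electron can occupy levels n = 14, 15, ..., 17 during de-excitation — that is m = 17 - 14 + 1 = 4 distinct levels.

The number of distinct spectral lines equals the number of ways to choose 2 of these m levels (each pair gives one possible emission transition):

Number of lines = m(m-1)/2 = 4×3/2 = 6

These correspond to all possible transitions between the 4 levels:
17 → 16, 17 → 15, 17 → 14, 16 → 15, 16 → 14, 15 → 14

Each transition produces a photon with a unique energy (and thus wavelength). This count does not depend on Z.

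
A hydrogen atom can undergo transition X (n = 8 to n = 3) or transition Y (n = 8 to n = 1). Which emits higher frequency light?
8 → 1

Calculate the energy for each transition:

Transition 8 → 3:
ΔE₁ = |E_3 - E_8| = |-13.6057/3² - (-13.6057/8²)|
ΔE₁ = |-1.511744444 - (-0.212589063)| = 1.299155 eV

Transition 8 → 1:
ΔE₂ = |E_1 - E_8| = |-13.6057/1² - (-13.6057/8²)|
ΔE₂ = |-13.605700000 - (-0.212589063)| = 13.393111 eV

Since 13.393111 eV > 1.299155 eV, the transition 8 → 1 emits the more energetic photon.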